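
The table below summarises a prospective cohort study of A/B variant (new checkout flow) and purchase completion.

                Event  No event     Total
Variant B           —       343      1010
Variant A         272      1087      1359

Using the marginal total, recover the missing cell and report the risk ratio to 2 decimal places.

The missing cell is in the exposed row: 1010 − 343 = 667.
So a = 667, b = 343, c = 272, d = 1087.
RR = [a/(a+b)] / [c/(c+d)] = (667/1010) / (272/1359) = 0.66040/0.20015 = 3.29955

3.30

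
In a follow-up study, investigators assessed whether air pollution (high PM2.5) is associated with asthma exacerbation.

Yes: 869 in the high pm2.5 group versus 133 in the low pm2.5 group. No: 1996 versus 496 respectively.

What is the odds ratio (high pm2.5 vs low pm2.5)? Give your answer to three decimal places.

1.624

From the description: a = 869, b = 1996, c = 133, d = 496.
OR = (a·d)/(b·c) = (869 × 496) / (1996 × 133) = 431024 / 265468 = 1.62364
The odds of asthma exacerbation are about 1.62 times as high in the high pm2.5 group.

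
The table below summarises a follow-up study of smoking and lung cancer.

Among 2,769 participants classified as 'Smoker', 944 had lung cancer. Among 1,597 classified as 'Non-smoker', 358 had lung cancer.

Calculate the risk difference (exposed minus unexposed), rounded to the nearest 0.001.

From the description: a = 944, b = 1825, c = 358, d = 1239.
Risk in exposed = 944/2769 = 0.340917; risk in unexposed = 358/1597 = 0.224170.
Risk difference = 0.340917 − 0.224170 = 0.116747

0.117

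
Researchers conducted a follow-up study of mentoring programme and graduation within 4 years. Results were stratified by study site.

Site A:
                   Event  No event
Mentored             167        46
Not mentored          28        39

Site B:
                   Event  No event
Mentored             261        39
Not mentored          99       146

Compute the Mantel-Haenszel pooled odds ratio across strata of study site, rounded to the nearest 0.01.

OR_MH = Σ(aᵢdᵢ/nᵢ) / Σ(bᵢcᵢ/nᵢ), where nᵢ is the stratum total.
Stratum 1 (Site A): n = 280; a·d/n = 167·39/280 = 23.2607; b·c/n = 46·28/280 = 4.6000
Stratum 2 (Site B): n = 545; a·d/n = 261·146/545 = 69.9193; b·c/n = 39·99/545 = 7.0844
OR_MH = (23.2607 + 69.9193) / (4.6000 + 7.0844) = 93.1800 / 11.6844 = 7.97473

7.97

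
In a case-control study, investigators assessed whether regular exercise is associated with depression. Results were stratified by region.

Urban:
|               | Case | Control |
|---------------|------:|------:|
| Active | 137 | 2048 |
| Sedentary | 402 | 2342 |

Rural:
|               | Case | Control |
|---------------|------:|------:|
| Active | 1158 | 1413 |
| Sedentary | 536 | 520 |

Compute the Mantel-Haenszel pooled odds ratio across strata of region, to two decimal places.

0.61

OR_MH = Σ(aᵢdᵢ/nᵢ) / Σ(bᵢcᵢ/nᵢ), where nᵢ is the stratum total.
Stratum 1 (Urban): n = 4929; a·d/n = 137·2342/4929 = 65.0952; b·c/n = 2048·402/4929 = 167.0310
Stratum 2 (Rural): n = 3627; a·d/n = 1158·520/3627 = 166.0215; b·c/n = 1413·536/3627 = 208.8139
OR_MH = (65.0952 + 166.0215) / (167.0310 + 208.8139) = 231.1167 / 375.8449 = 0.61493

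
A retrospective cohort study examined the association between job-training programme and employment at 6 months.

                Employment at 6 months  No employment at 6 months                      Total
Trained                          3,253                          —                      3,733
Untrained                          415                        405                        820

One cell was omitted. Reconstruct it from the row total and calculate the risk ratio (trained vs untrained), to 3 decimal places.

1.722

The missing cell is in the exposed row: 3733 − 3253 = 480.
So a = 3253, b = 480, c = 415, d = 405.
RR = [a/(a+b)] / [c/(c+d)] = (3253/3733) / (415/820) = 0.87142/0.50610 = 1.72184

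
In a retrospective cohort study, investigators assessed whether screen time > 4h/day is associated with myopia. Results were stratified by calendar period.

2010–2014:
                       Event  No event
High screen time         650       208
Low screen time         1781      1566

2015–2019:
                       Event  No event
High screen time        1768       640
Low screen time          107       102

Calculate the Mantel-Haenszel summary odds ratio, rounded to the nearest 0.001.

2.722

OR_MH = Σ(aᵢdᵢ/nᵢ) / Σ(bᵢcᵢ/nᵢ), where nᵢ is the stratum total.
Stratum 1 (2010–2014): n = 4205; a·d/n = 650·1566/4205 = 242.0690; b·c/n = 208·1781/4205 = 88.0970
Stratum 2 (2015–2019): n = 2617; a·d/n = 1768·102/2617 = 68.9094; b·c/n = 640·107/2617 = 26.1674
OR_MH = (242.0690 + 68.9094) / (88.0970 + 26.1674) = 310.9784 / 114.2644 = 2.72157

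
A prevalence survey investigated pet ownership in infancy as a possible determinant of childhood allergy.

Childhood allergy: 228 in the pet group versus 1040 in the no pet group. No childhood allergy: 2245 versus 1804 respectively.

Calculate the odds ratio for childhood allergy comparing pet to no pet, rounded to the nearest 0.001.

From the description: a = 228, b = 2245, c = 1040, d = 1804.
OR = (a·d)/(b·c) = (228 × 1804) / (2245 × 1040) = 411312 / 2334800 = 0.17617
Exposure is associated with lower odds of childhood allergy (OR = 0.18 < 1).

0.176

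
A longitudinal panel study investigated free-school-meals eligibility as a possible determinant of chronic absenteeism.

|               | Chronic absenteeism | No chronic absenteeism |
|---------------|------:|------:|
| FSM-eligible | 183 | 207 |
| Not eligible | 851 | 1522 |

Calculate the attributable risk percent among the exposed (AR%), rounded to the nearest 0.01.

Cells: a = 183, b = 207, c = 851, d = 1522.
Risk in exposed = 183/390 = 0.46923; risk in unexposed = 851/2373 = 0.35862.
RR = 0.46923/0.35862 = 1.30844
AR% = (RR − 1)/RR × 100 = (1.30844 − 1)/1.30844 × 100 = 23.5733%

23.57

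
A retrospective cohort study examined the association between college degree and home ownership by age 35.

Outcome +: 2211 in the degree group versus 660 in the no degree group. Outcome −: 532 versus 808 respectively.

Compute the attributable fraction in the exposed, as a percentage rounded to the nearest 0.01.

44.22

From the description: a = 2211, b = 532, c = 660, d = 808.
Risk in exposed = 2211/2743 = 0.80605; risk in unexposed = 660/1468 = 0.44959.
RR = 0.80605/0.44959 = 1.79285
AR% = (RR − 1)/RR × 100 = (1.79285 − 1)/1.79285 × 100 = 44.2230%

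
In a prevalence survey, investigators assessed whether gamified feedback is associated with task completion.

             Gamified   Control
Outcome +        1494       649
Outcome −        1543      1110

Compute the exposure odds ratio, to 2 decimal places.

1.66

Reading the table with exposure as columns: a = 1494 (Gamified, case), b = 1543 (Gamified, non-case), c = 649 (Control, case), d = 1110.
OR = (a·d)/(b·c) = (1494 × 1110) / (1543 × 649) = 1658340 / 1001407 = 1.65601
The odds of task completion are about 1.66 times as high in the gamified group.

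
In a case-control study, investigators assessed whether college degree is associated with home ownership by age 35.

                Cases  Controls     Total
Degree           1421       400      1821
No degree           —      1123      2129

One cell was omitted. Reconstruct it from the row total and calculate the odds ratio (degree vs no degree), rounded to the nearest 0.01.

The missing cell is in the unexposed row: 2129 − 1123 = 1006.
So a = 1421, b = 400, c = 1006, d = 1123.
OR = (a·d)/(b·c) = (1421 × 1123) / (400 × 1006) = 1595783 / 402400 = 3.96566

3.97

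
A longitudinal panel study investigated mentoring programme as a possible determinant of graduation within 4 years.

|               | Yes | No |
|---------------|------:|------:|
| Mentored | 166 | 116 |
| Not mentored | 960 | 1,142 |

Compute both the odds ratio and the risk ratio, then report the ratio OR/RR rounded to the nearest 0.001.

Cells: a = 166, b = 116, c = 960, d = 1142.
OR = (166·1142)/(116·960) = 189572/111360 = 1.70233
Risk in exposed = 166/282 = 0.58865; risk in unexposed = 960/2102 = 0.45671; RR = 1.28890
OR/RR = 1.70233 / 1.28890 = 1.32076
The outcome is not rare, so the OR lies further from 1 than the RR.

1.321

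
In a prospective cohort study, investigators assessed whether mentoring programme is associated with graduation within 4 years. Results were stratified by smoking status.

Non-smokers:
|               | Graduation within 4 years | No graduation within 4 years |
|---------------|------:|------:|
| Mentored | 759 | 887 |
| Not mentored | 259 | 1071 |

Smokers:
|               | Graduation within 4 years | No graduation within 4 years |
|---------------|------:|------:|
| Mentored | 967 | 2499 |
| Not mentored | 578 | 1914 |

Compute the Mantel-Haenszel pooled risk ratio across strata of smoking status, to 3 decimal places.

RR_MH = Σ(aᵢ·n₀ᵢ/nᵢ) / Σ(cᵢ·n₁ᵢ/nᵢ), with n₁ᵢ = aᵢ+bᵢ (exposed), n₀ᵢ = cᵢ+dᵢ (unexposed), nᵢ = n₁ᵢ+n₀ᵢ.
Stratum 1 (Non-smokers): n₁ = 1646, n₀ = 1330, n = 2976; a·n₀/n = 759·1330/2976 = 339.2036; c·n₁/n = 259·1646/2976 = 143.2507
Stratum 2 (Smokers): n₁ = 3466, n₀ = 2492, n = 5958; a·n₀/n = 967·2492/5958 = 404.4585; c·n₁/n = 578·3466/5958 = 336.2450
RR_MH = (339.2036 + 404.4585) / (143.2507 + 336.2450) = 743.6622 / 479.4957 = 1.55093

1.551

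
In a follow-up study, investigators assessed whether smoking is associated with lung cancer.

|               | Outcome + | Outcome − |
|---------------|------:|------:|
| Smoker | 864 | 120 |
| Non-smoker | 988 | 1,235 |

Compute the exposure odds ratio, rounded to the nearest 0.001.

Cells: a = 864, b = 120, c = 988, d = 1235.
OR = (a·d)/(b·c) = (864 × 1235) / (120 × 988) = 1067040 / 118560 = 9.00000
The odds of lung cancer are about 9.00 times as high in the smoker group.

9.000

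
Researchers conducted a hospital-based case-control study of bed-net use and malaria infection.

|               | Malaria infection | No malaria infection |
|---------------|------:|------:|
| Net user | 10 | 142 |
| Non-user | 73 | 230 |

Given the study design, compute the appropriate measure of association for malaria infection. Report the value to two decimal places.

Cells: a = 10, b = 142, c = 73, d = 230.
This is a hospital-based case-control study: participants were sampled on outcome status, so risks in the source population cannot be estimated directly — relative risk is not valid here. The odds ratio is the appropriate measure.
OR = (a·d)/(b·c) = (10 × 230) / (142 × 73) = 2300 / 10366 = 0.22188

0.22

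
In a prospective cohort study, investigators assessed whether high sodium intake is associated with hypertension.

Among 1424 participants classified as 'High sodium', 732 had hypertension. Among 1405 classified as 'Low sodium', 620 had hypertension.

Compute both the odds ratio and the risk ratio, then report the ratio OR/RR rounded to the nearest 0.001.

From the description: a = 732, b = 692, c = 620, d = 785.
OR = (732·785)/(692·620) = 574620/429040 = 1.33932
Risk in exposed = 732/1424 = 0.51404; risk in unexposed = 620/1405 = 0.44128; RR = 1.16489
OR/RR = 1.33932 / 1.16489 = 1.14973
The outcome is not rare, so the OR lies further from 1 than the RR.

1.150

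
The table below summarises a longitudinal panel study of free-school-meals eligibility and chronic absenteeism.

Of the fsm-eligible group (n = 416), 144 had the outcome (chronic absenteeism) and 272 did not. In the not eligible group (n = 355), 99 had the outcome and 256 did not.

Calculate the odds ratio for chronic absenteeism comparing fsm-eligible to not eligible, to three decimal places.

From the description: a = 144, b = 272, c = 99, d = 256.
OR = (a·d)/(b·c) = (144 × 256) / (272 × 99) = 36864 / 26928 = 1.36898
The odds of chronic absenteeism are about 1.37 times as high in the fsm-eligible group.

1.369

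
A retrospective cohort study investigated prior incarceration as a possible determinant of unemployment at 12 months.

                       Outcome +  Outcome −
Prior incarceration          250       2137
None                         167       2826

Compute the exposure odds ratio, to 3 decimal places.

1.980

Cells: a = 250, b = 2137, c = 167, d = 2826.
OR = (a·d)/(b·c) = (250 × 2826) / (2137 × 167) = 706500 / 356879 = 1.97966
The odds of unemployment at 12 months are about 1.98 times as high in the prior incarceration group.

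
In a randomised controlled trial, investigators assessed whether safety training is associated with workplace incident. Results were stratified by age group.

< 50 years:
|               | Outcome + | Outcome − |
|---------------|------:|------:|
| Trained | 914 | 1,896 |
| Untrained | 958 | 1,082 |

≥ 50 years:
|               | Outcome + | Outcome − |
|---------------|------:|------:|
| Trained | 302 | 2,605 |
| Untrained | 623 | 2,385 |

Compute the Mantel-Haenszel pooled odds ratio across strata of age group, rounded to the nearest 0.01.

0.50

OR_MH = Σ(aᵢdᵢ/nᵢ) / Σ(bᵢcᵢ/nᵢ), where nᵢ is the stratum total.
Stratum 1 (< 50 years): n = 4850; a·d/n = 914·1082/4850 = 203.9068; b·c/n = 1896·958/4850 = 374.5089
Stratum 2 (≥ 50 years): n = 5915; a·d/n = 302·2385/5915 = 121.7701; b·c/n = 2605·623/5915 = 274.3728
OR_MH = (203.9068 + 121.7701) / (374.5089 + 274.3728) = 325.6769 / 648.8816 = 0.50190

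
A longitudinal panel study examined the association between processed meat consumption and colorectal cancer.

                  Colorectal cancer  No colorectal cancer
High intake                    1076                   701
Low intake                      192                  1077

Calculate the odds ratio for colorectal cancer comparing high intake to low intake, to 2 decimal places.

Cells: a = 1076, b = 701, c = 192, d = 1077.
OR = (a·d)/(b·c) = (1076 × 1077) / (701 × 192) = 1158852 / 134592 = 8.61011
The odds of colorectal cancer are about 8.61 times as high in the high intake group.

8.61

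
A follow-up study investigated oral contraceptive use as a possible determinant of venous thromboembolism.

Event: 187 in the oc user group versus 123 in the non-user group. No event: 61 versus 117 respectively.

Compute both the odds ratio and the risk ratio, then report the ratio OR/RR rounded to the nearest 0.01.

From the description: a = 187, b = 61, c = 123, d = 117.
OR = (187·117)/(61·123) = 21879/7503 = 2.91603
Risk in exposed = 187/248 = 0.75403; risk in unexposed = 123/240 = 0.51250; RR = 1.47128
OR/RR = 2.91603 / 1.47128 = 1.98197
The outcome is not rare, so the OR lies further from 1 than the RR.

1.98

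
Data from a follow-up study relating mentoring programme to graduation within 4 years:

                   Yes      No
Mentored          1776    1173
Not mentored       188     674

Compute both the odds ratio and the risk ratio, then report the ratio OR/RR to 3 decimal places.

Cells: a = 1776, b = 1173, c = 188, d = 674.
OR = (1776·674)/(1173·188) = 1197024/220524 = 5.42809
Risk in exposed = 1776/2949 = 0.60224; risk in unexposed = 188/862 = 0.21810; RR = 2.76133
OR/RR = 5.42809 / 2.76133 = 1.96576
The outcome is not rare, so the OR lies further from 1 than the RR.

1.966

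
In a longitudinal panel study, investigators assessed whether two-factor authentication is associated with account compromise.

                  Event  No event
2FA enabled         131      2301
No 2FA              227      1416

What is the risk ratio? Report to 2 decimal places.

0.39

Cells: a = 131, b = 2301, c = 227, d = 1416.
Risk in exposed = 131/2432 = 0.05387; risk in unexposed = 227/1643 = 0.13816.
RR = 0.05387 / 0.13816 = 0.38987
The risk is 61% lower among the exposed than among the unexposed.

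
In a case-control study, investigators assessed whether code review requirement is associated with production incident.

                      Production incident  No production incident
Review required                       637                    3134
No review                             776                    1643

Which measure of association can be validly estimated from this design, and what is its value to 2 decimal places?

Cells: a = 637, b = 3134, c = 776, d = 1643.
This is a case-control study: participants were sampled on outcome status, so risks in the source population cannot be estimated directly — relative risk is not valid here. The odds ratio is the appropriate measure.
OR = (a·d)/(b·c) = (637 × 1643) / (3134 × 776) = 1046591 / 2431984 = 0.43034

0.43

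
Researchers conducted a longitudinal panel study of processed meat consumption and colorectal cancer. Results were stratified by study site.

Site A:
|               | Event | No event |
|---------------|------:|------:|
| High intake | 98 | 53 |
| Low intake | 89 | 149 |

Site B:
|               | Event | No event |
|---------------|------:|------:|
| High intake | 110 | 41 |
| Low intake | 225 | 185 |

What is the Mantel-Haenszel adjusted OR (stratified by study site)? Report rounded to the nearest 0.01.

OR_MH = Σ(aᵢdᵢ/nᵢ) / Σ(bᵢcᵢ/nᵢ), where nᵢ is the stratum total.
Stratum 1 (Site A): n = 389; a·d/n = 98·149/389 = 37.5373; b·c/n = 53·89/389 = 12.1260
Stratum 2 (Site B): n = 561; a·d/n = 110·185/561 = 36.2745; b·c/n = 41·225/561 = 16.4439
OR_MH = (37.5373 + 36.2745) / (12.1260 + 16.4439) = 73.8118 / 28.5698 = 2.58356

2.58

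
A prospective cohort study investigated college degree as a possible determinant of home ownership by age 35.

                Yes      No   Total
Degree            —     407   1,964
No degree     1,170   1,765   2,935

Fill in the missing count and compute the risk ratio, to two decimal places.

The missing cell is in the exposed row: 1964 − 407 = 1557.
So a = 1557, b = 407, c = 1170, d = 1765.
RR = [a/(a+b)] / [c/(c+d)] = (1557/1964) / (1170/2935) = 0.79277/0.39864 = 1.98870

1.99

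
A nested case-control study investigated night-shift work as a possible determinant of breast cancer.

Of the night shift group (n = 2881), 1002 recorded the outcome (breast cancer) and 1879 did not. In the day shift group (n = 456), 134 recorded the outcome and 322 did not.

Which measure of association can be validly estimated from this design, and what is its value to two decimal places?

1.28

From the description: a = 1002, b = 1879, c = 134, d = 322.
This is a nested case-control study: participants were sampled on outcome status, so risks in the source population cannot be estimated directly — relative risk is not valid here. The odds ratio is the appropriate measure.
OR = (a·d)/(b·c) = (1002 × 322) / (1879 × 134) = 322644 / 251786 = 1.28142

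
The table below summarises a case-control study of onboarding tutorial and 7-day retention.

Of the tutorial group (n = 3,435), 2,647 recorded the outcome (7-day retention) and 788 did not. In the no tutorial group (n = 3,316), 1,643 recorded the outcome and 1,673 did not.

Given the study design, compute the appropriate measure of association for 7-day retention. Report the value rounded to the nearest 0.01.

From the description: a = 2647, b = 788, c = 1643, d = 1673.
This is a case-control study: participants were sampled on outcome status, so risks in the source population cannot be estimated directly — relative risk is not valid here. The odds ratio is the appropriate measure.
OR = (a·d)/(b·c) = (2647 × 1673) / (788 × 1643) = 4428431 / 1294684 = 3.42047

3.42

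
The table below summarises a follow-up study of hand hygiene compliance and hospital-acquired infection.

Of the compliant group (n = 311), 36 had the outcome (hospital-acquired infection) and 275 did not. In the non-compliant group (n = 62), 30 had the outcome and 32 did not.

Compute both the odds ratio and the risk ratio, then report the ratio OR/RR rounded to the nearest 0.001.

From the description: a = 36, b = 275, c = 30, d = 32.
OR = (36·32)/(275·30) = 1152/8250 = 0.13964
Risk in exposed = 36/311 = 0.11576; risk in unexposed = 30/62 = 0.48387; RR = 0.23923
OR/RR = 0.13964 / 0.23923 = 0.58370
The outcome is not rare, so the OR lies further from 1 than the RR.

0.584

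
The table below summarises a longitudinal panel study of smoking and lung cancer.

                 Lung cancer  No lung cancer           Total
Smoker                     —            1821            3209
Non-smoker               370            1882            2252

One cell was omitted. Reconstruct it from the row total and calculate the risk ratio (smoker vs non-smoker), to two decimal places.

2.63

The missing cell is in the exposed row: 3209 − 1821 = 1388.
So a = 1388, b = 1821, c = 370, d = 1882.
RR = [a/(a+b)] / [c/(c+d)] = (1388/3209) / (370/2252) = 0.43253/0.16430 = 2.63261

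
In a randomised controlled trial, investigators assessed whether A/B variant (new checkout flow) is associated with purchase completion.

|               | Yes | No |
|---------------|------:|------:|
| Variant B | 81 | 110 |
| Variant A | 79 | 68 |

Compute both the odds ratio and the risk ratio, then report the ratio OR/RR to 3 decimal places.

Cells: a = 81, b = 110, c = 79, d = 68.
OR = (81·68)/(110·79) = 5508/8690 = 0.63383
Risk in exposed = 81/191 = 0.42408; risk in unexposed = 79/147 = 0.53741; RR = 0.78912
OR/RR = 0.63383 / 0.78912 = 0.80322
The outcome is not rare, so the OR lies further from 1 than the RR.

0.803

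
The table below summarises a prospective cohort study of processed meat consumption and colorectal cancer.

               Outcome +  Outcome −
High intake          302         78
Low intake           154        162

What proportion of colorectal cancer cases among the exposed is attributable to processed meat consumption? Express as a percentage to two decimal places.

38.68

Cells: a = 302, b = 78, c = 154, d = 162.
Risk in exposed = 302/380 = 0.79474; risk in unexposed = 154/316 = 0.48734.
RR = 0.79474/0.48734 = 1.63076
AR% = (RR − 1)/RR × 100 = (1.63076 − 1)/1.63076 × 100 = 38.6788%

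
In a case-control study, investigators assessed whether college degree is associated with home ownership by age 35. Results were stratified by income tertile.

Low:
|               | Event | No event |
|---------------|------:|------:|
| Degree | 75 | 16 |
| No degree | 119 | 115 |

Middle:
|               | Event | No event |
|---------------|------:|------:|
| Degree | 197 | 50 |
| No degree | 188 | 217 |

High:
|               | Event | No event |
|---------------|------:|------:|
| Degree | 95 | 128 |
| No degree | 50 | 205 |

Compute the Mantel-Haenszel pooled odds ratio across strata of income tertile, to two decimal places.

3.95

OR_MH = Σ(aᵢdᵢ/nᵢ) / Σ(bᵢcᵢ/nᵢ), where nᵢ is the stratum total.
Stratum 1 (Low): n = 325; a·d/n = 75·115/325 = 26.5385; b·c/n = 16·119/325 = 5.8585
Stratum 2 (Middle): n = 652; a·d/n = 197·217/652 = 65.5660; b·c/n = 50·188/652 = 14.4172
Stratum 3 (High): n = 478; a·d/n = 95·205/478 = 40.7427; b·c/n = 128·50/478 = 13.3891
OR_MH = (26.5385 + 65.5660 + 40.7427) / (5.8585 + 14.4172 + 13.3891) = 132.8471 / 33.6648 = 3.94618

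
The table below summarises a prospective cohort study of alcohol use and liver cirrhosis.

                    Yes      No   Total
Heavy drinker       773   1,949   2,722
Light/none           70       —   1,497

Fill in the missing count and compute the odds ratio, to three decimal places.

8.085

The missing cell is in the unexposed row: 1497 − 70 = 1427.
So a = 773, b = 1949, c = 70, d = 1427.
OR = (a·d)/(b·c) = (773 × 1427) / (1949 × 70) = 1103071 / 136430 = 8.08525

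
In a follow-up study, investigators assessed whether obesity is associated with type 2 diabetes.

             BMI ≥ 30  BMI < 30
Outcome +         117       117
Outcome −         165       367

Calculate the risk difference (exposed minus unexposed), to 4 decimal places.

0.1732

Reading the table with exposure as columns: a = 117 (BMI ≥ 30, case), b = 165 (BMI ≥ 30, non-case), c = 117 (BMI < 30, case), d = 367.
Risk in exposed = 117/282 = 0.414894; risk in unexposed = 117/484 = 0.241736.
Risk difference = 0.414894 − 0.241736 = 0.173158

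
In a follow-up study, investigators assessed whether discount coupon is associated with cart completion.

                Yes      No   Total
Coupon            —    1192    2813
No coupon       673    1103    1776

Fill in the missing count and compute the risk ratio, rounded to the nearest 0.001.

1.521

The missing cell is in the exposed row: 2813 − 1192 = 1621.
So a = 1621, b = 1192, c = 673, d = 1103.
RR = [a/(a+b)] / [c/(c+d)] = (1621/2813) / (673/1776) = 0.57625/0.37894 = 1.52069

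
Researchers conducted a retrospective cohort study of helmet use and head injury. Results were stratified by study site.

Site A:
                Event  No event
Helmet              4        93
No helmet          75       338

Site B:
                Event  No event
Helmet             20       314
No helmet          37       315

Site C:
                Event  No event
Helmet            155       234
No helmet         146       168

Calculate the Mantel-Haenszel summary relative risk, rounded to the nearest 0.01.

0.73

RR_MH = Σ(aᵢ·n₀ᵢ/nᵢ) / Σ(cᵢ·n₁ᵢ/nᵢ), with n₁ᵢ = aᵢ+bᵢ (exposed), n₀ᵢ = cᵢ+dᵢ (unexposed), nᵢ = n₁ᵢ+n₀ᵢ.
Stratum 1 (Site A): n₁ = 97, n₀ = 413, n = 510; a·n₀/n = 4·413/510 = 3.2392; c·n₁/n = 75·97/510 = 14.2647
Stratum 2 (Site B): n₁ = 334, n₀ = 352, n = 686; a·n₀/n = 20·352/686 = 10.2624; c·n₁/n = 37·334/686 = 18.0146
Stratum 3 (Site C): n₁ = 389, n₀ = 314, n = 703; a·n₀/n = 155·314/703 = 69.2319; c·n₁/n = 146·389/703 = 80.7881
RR_MH = (3.2392 + 10.2624 + 69.2319) / (14.2647 + 18.0146 + 80.7881) = 82.7335 / 113.0673 = 0.73172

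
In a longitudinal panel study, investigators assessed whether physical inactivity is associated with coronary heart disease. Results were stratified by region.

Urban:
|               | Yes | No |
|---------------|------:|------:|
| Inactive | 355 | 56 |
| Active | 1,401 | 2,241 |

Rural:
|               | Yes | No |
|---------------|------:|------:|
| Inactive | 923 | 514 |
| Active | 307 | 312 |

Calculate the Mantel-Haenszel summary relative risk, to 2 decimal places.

RR_MH = Σ(aᵢ·n₀ᵢ/nᵢ) / Σ(cᵢ·n₁ᵢ/nᵢ), with n₁ᵢ = aᵢ+bᵢ (exposed), n₀ᵢ = cᵢ+dᵢ (unexposed), nᵢ = n₁ᵢ+n₀ᵢ.
Stratum 1 (Urban): n₁ = 411, n₀ = 3642, n = 4053; a·n₀/n = 355·3642/4053 = 319.0007; c·n₁/n = 1401·411/4053 = 142.0703
Stratum 2 (Rural): n₁ = 1437, n₀ = 619, n = 2056; a·n₀/n = 923·619/2056 = 277.8876; c·n₁/n = 307·1437/2056 = 214.5715
RR_MH = (319.0007 + 277.8876) / (142.0703 + 214.5715) = 596.8884 / 356.6418 = 1.67364

1.67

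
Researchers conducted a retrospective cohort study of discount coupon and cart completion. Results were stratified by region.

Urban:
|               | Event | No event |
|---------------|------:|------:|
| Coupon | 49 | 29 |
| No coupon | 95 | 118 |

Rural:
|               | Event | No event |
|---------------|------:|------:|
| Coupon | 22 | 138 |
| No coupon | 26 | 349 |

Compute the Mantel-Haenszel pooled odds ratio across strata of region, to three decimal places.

OR_MH = Σ(aᵢdᵢ/nᵢ) / Σ(bᵢcᵢ/nᵢ), where nᵢ is the stratum total.
Stratum 1 (Urban): n = 291; a·d/n = 49·118/291 = 19.8694; b·c/n = 29·95/291 = 9.4674
Stratum 2 (Rural): n = 535; a·d/n = 22·349/535 = 14.3514; b·c/n = 138·26/535 = 6.7065
OR_MH = (19.8694 + 14.3514) / (9.4674 + 6.7065) = 34.2208 / 16.1739 = 2.11581

2.116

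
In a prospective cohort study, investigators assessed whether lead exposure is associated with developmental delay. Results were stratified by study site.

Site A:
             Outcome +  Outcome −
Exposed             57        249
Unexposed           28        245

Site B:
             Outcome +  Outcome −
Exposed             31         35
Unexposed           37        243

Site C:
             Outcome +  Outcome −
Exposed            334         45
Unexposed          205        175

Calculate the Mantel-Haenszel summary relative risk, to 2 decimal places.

1.76

RR_MH = Σ(aᵢ·n₀ᵢ/nᵢ) / Σ(cᵢ·n₁ᵢ/nᵢ), with n₁ᵢ = aᵢ+bᵢ (exposed), n₀ᵢ = cᵢ+dᵢ (unexposed), nᵢ = n₁ᵢ+n₀ᵢ.
Stratum 1 (Site A): n₁ = 306, n₀ = 273, n = 579; a·n₀/n = 57·273/579 = 26.8756; c·n₁/n = 28·306/579 = 14.7979
Stratum 2 (Site B): n₁ = 66, n₀ = 280, n = 346; a·n₀/n = 31·280/346 = 25.0867; c·n₁/n = 37·66/346 = 7.0578
Stratum 3 (Site C): n₁ = 379, n₀ = 380, n = 759; a·n₀/n = 334·380/759 = 167.2200; c·n₁/n = 205·379/759 = 102.3650
RR_MH = (26.8756 + 25.0867 + 167.2200) / (14.7979 + 7.0578 + 102.3650) = 219.1824 / 124.2207 = 1.76446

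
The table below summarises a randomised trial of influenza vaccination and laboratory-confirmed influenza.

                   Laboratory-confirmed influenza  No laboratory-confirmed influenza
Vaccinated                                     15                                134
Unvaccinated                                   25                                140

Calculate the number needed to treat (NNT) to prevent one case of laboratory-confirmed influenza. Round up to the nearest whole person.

20

Risk in treated group = 15/149 = 0.10067; risk in control = 25/165 = 0.15152.
Absolute risk reduction = 0.15152 − 0.10067 = 0.05084
NNT = 1 / ARR = 1 / 0.05084 = 19.668 → round up → 20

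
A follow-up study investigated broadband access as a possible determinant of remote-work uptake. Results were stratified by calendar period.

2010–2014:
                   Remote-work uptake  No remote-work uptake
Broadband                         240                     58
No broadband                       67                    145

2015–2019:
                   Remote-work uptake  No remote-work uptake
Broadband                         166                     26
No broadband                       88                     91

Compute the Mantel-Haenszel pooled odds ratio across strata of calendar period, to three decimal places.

OR_MH = Σ(aᵢdᵢ/nᵢ) / Σ(bᵢcᵢ/nᵢ), where nᵢ is the stratum total.
Stratum 1 (2010–2014): n = 510; a·d/n = 240·145/510 = 68.2353; b·c/n = 58·67/510 = 7.6196
Stratum 2 (2015–2019): n = 371; a·d/n = 166·91/371 = 40.7170; b·c/n = 26·88/371 = 6.1671
OR_MH = (68.2353 + 40.7170) / (7.6196 + 6.1671) = 108.9523 / 13.7867 = 7.90270

7.903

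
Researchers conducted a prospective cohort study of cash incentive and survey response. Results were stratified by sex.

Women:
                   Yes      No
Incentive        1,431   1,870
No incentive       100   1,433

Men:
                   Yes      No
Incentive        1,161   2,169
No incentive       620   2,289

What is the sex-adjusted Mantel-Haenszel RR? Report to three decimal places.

RR_MH = Σ(aᵢ·n₀ᵢ/nᵢ) / Σ(cᵢ·n₁ᵢ/nᵢ), with n₁ᵢ = aᵢ+bᵢ (exposed), n₀ᵢ = cᵢ+dᵢ (unexposed), nᵢ = n₁ᵢ+n₀ᵢ.
Stratum 1 (Women): n₁ = 3301, n₀ = 1533, n = 4834; a·n₀/n = 1431·1533/4834 = 453.8111; c·n₁/n = 100·3301/4834 = 68.2871
Stratum 2 (Men): n₁ = 3330, n₀ = 2909, n = 6239; a·n₀/n = 1161·2909/6239 = 541.3286; c·n₁/n = 620·3330/6239 = 330.9184
RR_MH = (453.8111 + 541.3286) / (68.2871 + 330.9184) = 995.1397 / 399.2055 = 2.49280

2.493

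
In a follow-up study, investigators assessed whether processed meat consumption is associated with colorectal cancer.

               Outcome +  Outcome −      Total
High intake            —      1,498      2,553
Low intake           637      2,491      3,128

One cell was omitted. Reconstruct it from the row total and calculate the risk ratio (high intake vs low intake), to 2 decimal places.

The missing cell is in the exposed row: 2553 − 1498 = 1055.
So a = 1055, b = 1498, c = 637, d = 2491.
RR = [a/(a+b)] / [c/(c+d)] = (1055/2553) / (637/3128) = 0.41324/0.20364 = 2.02922

2.03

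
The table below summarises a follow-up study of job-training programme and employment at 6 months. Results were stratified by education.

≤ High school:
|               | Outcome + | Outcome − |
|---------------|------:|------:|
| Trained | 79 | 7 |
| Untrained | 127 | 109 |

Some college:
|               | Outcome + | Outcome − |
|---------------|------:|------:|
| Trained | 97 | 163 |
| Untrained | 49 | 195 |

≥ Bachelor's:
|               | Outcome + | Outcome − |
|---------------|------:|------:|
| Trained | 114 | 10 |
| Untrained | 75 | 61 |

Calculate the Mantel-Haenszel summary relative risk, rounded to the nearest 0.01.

1.73

RR_MH = Σ(aᵢ·n₀ᵢ/nᵢ) / Σ(cᵢ·n₁ᵢ/nᵢ), with n₁ᵢ = aᵢ+bᵢ (exposed), n₀ᵢ = cᵢ+dᵢ (unexposed), nᵢ = n₁ᵢ+n₀ᵢ.
Stratum 1 (≤ High school): n₁ = 86, n₀ = 236, n = 322; a·n₀/n = 79·236/322 = 57.9006; c·n₁/n = 127·86/322 = 33.9193
Stratum 2 (Some college): n₁ = 260, n₀ = 244, n = 504; a·n₀/n = 97·244/504 = 46.9603; c·n₁/n = 49·260/504 = 25.2778
Stratum 3 (≥ Bachelor's): n₁ = 124, n₀ = 136, n = 260; a·n₀/n = 114·136/260 = 59.6308; c·n₁/n = 75·124/260 = 35.7692
RR_MH = (57.9006 + 46.9603 + 59.6308) / (33.9193 + 25.2778 + 35.7692) = 164.4917 / 94.9663 = 1.73211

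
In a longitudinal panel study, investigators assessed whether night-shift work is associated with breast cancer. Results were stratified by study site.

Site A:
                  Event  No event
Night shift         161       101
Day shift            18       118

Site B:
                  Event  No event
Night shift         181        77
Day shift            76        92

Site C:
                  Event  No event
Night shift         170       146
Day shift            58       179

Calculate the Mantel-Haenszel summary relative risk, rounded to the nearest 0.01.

2.19

RR_MH = Σ(aᵢ·n₀ᵢ/nᵢ) / Σ(cᵢ·n₁ᵢ/nᵢ), with n₁ᵢ = aᵢ+bᵢ (exposed), n₀ᵢ = cᵢ+dᵢ (unexposed), nᵢ = n₁ᵢ+n₀ᵢ.
Stratum 1 (Site A): n₁ = 262, n₀ = 136, n = 398; a·n₀/n = 161·136/398 = 55.0151; c·n₁/n = 18·262/398 = 11.8492
Stratum 2 (Site B): n₁ = 258, n₀ = 168, n = 426; a·n₀/n = 181·168/426 = 71.3803; c·n₁/n = 76·258/426 = 46.0282
Stratum 3 (Site C): n₁ = 316, n₀ = 237, n = 553; a·n₀/n = 170·237/553 = 72.8571; c·n₁/n = 58·316/553 = 33.1429
RR_MH = (55.0151 + 71.3803 + 72.8571) / (11.8492 + 46.0282 + 33.1429) = 199.2525 / 91.0203 = 2.18910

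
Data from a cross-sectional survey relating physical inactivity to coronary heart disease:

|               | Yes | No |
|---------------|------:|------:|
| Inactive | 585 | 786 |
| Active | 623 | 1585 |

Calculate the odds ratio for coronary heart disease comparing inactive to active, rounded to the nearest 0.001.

1.894

Cells: a = 585, b = 786, c = 623, d = 1585.
OR = (a·d)/(b·c) = (585 × 1585) / (786 × 623) = 927225 / 489678 = 1.89354
The odds of coronary heart disease are about 1.89 times as high in the inactive group.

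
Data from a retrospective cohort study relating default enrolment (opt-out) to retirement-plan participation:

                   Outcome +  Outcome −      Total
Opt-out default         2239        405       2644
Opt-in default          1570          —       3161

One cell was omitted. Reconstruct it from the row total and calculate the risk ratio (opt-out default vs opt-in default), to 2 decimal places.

1.70

The missing cell is in the unexposed row: 3161 − 1570 = 1591.
So a = 2239, b = 405, c = 1570, d = 1591.
RR = [a/(a+b)] / [c/(c+d)] = (2239/2644) / (1570/3161) = 0.84682/0.49668 = 1.70497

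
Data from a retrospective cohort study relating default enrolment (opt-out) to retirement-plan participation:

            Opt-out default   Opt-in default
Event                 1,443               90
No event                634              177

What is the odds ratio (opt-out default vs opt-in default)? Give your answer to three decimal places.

Reading the table with exposure as columns: a = 1443 (Opt-out default, case), b = 634 (Opt-out default, non-case), c = 90 (Opt-in default, case), d = 177.
OR = (a·d)/(b·c) = (1443 × 177) / (634 × 90) = 255411 / 57060 = 4.47618
The odds of retirement-plan participation are about 4.48 times as high in the opt-out default group.

4.476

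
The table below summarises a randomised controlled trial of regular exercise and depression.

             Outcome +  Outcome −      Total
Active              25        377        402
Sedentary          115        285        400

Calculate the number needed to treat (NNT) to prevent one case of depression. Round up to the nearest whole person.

5

Risk in treated group = 25/402 = 0.06219; risk in control = 115/400 = 0.28750.
Absolute risk reduction = 0.28750 − 0.06219 = 0.22531
NNT = 1 / ARR = 1 / 0.22531 = 4.438 → round up → 5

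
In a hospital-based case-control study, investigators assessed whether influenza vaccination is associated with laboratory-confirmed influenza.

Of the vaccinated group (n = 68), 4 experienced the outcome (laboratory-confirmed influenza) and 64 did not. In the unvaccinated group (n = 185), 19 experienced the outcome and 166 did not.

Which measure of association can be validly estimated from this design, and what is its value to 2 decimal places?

From the description: a = 4, b = 64, c = 19, d = 166.
This is a hospital-based case-control study: participants were sampled on outcome status, so risks in the source population cannot be estimated directly — relative risk is not valid here. The odds ratio is the appropriate measure.
OR = (a·d)/(b·c) = (4 × 166) / (64 × 19) = 664 / 1216 = 0.54605

0.55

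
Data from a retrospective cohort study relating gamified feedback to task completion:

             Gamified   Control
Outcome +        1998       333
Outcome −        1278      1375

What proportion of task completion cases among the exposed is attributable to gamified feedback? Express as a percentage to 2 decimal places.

Reading the table with exposure as columns: a = 1998 (Gamified, case), b = 1278 (Gamified, non-case), c = 333 (Control, case), d = 1375.
Risk in exposed = 1998/3276 = 0.60989; risk in unexposed = 333/1708 = 0.19496.
RR = 0.60989/0.19496 = 3.12821
AR% = (RR − 1)/RR × 100 = (3.12821 − 1)/3.12821 × 100 = 68.0328%

68.03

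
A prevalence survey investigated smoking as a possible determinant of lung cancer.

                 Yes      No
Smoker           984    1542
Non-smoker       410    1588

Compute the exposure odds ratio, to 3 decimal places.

Cells: a = 984, b = 1542, c = 410, d = 1588.
OR = (a·d)/(b·c) = (984 × 1588) / (1542 × 410) = 1562592 / 632220 = 2.47160
The odds of lung cancer are about 2.47 times as high in the smoker group.

2.472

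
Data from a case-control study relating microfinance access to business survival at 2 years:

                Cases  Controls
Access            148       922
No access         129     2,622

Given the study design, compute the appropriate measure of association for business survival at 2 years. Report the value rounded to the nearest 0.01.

3.26

Cells: a = 148, b = 922, c = 129, d = 2622.
This is a case-control study: participants were sampled on outcome status, so risks in the source population cannot be estimated directly — relative risk is not valid here. The odds ratio is the appropriate measure.
OR = (a·d)/(b·c) = (148 × 2622) / (922 × 129) = 388056 / 118938 = 3.26267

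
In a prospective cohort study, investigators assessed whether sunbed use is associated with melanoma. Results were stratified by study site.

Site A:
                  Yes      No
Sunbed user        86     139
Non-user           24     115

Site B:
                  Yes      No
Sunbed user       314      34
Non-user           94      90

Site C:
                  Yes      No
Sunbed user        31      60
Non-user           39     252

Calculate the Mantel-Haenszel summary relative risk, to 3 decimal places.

RR_MH = Σ(aᵢ·n₀ᵢ/nᵢ) / Σ(cᵢ·n₁ᵢ/nᵢ), with n₁ᵢ = aᵢ+bᵢ (exposed), n₀ᵢ = cᵢ+dᵢ (unexposed), nᵢ = n₁ᵢ+n₀ᵢ.
Stratum 1 (Site A): n₁ = 225, n₀ = 139, n = 364; a·n₀/n = 86·139/364 = 32.8407; c·n₁/n = 24·225/364 = 14.8352
Stratum 2 (Site B): n₁ = 348, n₀ = 184, n = 532; a·n₀/n = 314·184/532 = 108.6015; c·n₁/n = 94·348/532 = 61.4887
Stratum 3 (Site C): n₁ = 91, n₀ = 291, n = 382; a·n₀/n = 31·291/382 = 23.6152; c·n₁/n = 39·91/382 = 9.2906
RR_MH = (32.8407 + 108.6015 + 23.6152) / (14.8352 + 61.4887 + 9.2906) = 165.0573 / 85.6145 = 1.92791

1.928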